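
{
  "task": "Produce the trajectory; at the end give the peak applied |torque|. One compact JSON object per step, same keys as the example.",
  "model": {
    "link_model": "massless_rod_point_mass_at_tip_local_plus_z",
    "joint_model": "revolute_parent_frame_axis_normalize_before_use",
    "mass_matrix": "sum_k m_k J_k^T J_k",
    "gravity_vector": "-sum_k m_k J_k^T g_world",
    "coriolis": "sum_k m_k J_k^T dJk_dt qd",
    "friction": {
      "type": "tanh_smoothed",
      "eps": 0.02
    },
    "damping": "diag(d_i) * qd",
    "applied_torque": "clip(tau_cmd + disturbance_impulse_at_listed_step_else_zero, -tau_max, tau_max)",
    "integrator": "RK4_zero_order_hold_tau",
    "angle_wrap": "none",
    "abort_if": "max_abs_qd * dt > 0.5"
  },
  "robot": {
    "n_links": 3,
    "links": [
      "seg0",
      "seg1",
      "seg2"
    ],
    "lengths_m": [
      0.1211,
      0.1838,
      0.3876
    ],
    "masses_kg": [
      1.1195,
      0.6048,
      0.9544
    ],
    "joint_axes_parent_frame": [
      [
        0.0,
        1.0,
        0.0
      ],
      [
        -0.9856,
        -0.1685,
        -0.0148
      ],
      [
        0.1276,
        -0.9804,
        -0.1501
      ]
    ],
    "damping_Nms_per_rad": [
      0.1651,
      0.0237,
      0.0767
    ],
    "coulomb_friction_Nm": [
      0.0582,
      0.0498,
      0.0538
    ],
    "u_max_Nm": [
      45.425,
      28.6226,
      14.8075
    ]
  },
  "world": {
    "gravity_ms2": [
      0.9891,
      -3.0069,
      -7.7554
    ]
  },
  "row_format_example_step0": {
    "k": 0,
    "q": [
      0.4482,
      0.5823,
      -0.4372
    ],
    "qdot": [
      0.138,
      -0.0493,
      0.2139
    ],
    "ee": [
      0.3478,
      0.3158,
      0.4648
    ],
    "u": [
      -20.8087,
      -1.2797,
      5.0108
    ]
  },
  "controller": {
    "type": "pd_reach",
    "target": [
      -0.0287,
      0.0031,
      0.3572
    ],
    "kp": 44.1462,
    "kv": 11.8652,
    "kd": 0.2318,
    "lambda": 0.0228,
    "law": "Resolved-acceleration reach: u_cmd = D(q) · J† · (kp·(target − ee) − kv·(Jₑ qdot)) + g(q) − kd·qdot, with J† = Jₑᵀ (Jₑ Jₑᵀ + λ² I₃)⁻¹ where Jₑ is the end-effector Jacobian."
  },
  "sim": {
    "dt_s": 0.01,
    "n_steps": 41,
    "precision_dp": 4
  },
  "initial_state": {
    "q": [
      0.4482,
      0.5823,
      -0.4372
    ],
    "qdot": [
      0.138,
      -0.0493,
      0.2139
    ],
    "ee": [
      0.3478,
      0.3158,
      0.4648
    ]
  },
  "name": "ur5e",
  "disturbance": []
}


{"k":1,"q":[0.4409,0.5811,-0.4471],"qdot":[-1.5786,-0.1926,-2.1498],"ee":[0.3472,0.315,0.4648],"u":[-18.4131,-1.1593,5.1915]}
{"k":2,"q":[0.4188,0.5787,-0.4768],"qdot":[-2.8217,-0.2891,-3.7725],"ee":[0.3451,0.3132,0.4647],"u":[-15.9544,-1.12,5.1107]}
{"k":3,"q":[0.3863,0.5755,-0.5197],"qdot":[-3.6659,-0.3466,-4.7849],"ee":[0.3416,0.3104,0.4645],"u":[-13.6112,-1.116,4.8637]}
{"k":4,"q":[0.347,0.5718,-0.5704],"qdot":[-4.1976,-0.3781,-5.332],"ee":[0.3368,0.307,0.4644],"u":[-11.5087,-1.1168,4.5252]}
{"k":5,"q":[0.3034,0.568,-0.6248],"qdot":[-4.503,-0.3965,-5.5553],"ee":[0.3309,0.3028,0.4643],"u":[-9.6928,-1.1066,4.1515]}
{"k":6,"q":[0.2577,0.5639,-0.6805],"qdot":[-4.6539,-0.4109,-5.5704],"ee":[0.3241,0.2982,0.4643],"u":[-8.1548,-1.08,3.7801]}
{"k":7,"q":[0.2109,0.5597,-0.7356],"qdot":[-4.7032,-0.4272,-5.4609],"ee":[0.3165,0.2932,0.4645],"u":[-6.8612,-1.0375,3.4328]}
{"k":8,"q":[0.164,0.5554,-0.7893],"qdot":[-4.6875,-0.4484,-5.2824],"ee":[0.3083,0.2879,0.4647],"u":[-5.7725,-0.9824,3.1205]}
{"k":9,"q":[0.1174,0.5507,-0.841],"qdot":[-4.6306,-0.4757,-5.0701],"ee":[0.2996,0.2823,0.4651],"u":[-4.8525,-0.9184,2.847]}
{"k":10,"q":[0.0715,0.5458,-0.8905],"qdot":[-4.5476,-0.5094,-4.845],"ee":[0.2906,0.2766,0.4655],"u":[-4.0705,-0.8491,2.6121]}
{"k":11,"q":[0.0266,0.5405,-0.9378],"qdot":[-4.4484,-0.5492,-4.6193],"ee":[0.2813,0.2708,0.466],"u":[-3.4013,-0.7776,2.4133]}
{"k":12,"q":[-0.0173,0.5348,-0.9829],"qdot":[-4.3393,-0.5946,-4.3999],"ee":[0.2719,0.2648,0.4664],"u":[-2.8249,-0.7061,2.2471]}
{"k":13,"q":[-0.0601,0.5286,-1.0258],"qdot":[-4.2241,-0.6447,-4.1901],"ee":[0.2624,0.2589,0.4669],"u":[-2.3254,-0.6363,2.1099]}
{"k":14,"q":[-0.1018,0.5219,-1.0667],"qdot":[-4.1056,-0.699,-3.9915],"ee":[0.2528,0.2529,0.4673],"u":[-1.8898,-0.5695,1.998]}
{"k":15,"q":[-0.1422,0.5147,-1.1056],"qdot":[-3.9855,-0.7568,-3.8046],"ee":[0.2433,0.2469,0.4676],"u":[-1.5079,-0.5064,1.9078]}
{"k":16,"q":[-0.1814,0.5068,-1.1428],"qdot":[-3.8651,-0.8172,-3.629],"ee":[0.2338,0.2409,0.4679],"u":[-1.1714,-0.4474,1.8362]}
{"k":17,"q":[-0.2195,0.4983,-1.1782],"qdot":[-3.7451,-0.8797,-3.4643],"ee":[0.2244,0.235,0.4681],"u":[-0.8733,-0.3929,1.7805]}
{"k":18,"q":[-0.2563,0.4892,-1.2121],"qdot":[-3.6262,-0.9437,-3.3096],"ee":[0.2152,0.2291,0.4681],"u":[-0.6081,-0.3428,1.7381]}
{"k":19,"q":[-0.292,0.4794,-1.2444],"qdot":[-3.5089,-1.0085,-3.1642],"ee":[0.206,0.2233,0.4681],"u":[-0.3711,-0.2972,1.7069]}
{"k":20,"q":[-0.3265,0.469,-1.2753],"qdot":[-3.3934,-1.0737,-3.0274],"ee":[0.1971,0.2176,0.468],"u":[-0.1586,-0.2558,1.685]}
{"k":21,"q":[-0.3598,0.458,-1.305],"qdot":[-3.2801,-1.1389,-2.8983],"ee":[0.1883,0.2119,0.4677],"u":[0.0328,-0.2184,1.6709]}
{"k":22,"q":[-0.3921,0.4463,-1.3333],"qdot":[-3.169,-1.2035,-2.7763],"ee":[0.1797,0.2064,0.4673],"u":[0.2057,-0.1849,1.6631]}
{"k":23,"q":[-0.4232,0.4339,-1.3605],"qdot":[-3.0603,-1.2672,-2.6608],"ee":[0.1714,0.201,0.4668],"u":[0.3624,-0.155,1.6606]}
{"k":24,"q":[-0.4532,0.4209,-1.3865],"qdot":[-2.9541,-1.3297,-2.5511],"ee":[0.1632,0.1958,0.4662],"u":[0.5048,-0.1284,1.6622]}
{"k":25,"q":[-0.4823,0.4073,-1.4115],"qdot":[-2.8504,-1.3906,-2.4468],"ee":[0.1553,0.1907,0.4654],"u":[0.6347,-0.1049,1.6671]}
{"k":26,"q":[-0.5102,0.3931,-1.4355],"qdot":[-2.7492,-1.4499,-2.3474],"ee":[0.1475,0.1857,0.4646],"u":[0.7533,-0.0842,1.6746]}
{"k":27,"q":[-0.5372,0.3783,-1.4584],"qdot":[-2.6505,-1.5072,-2.2525],"ee":[0.1401,0.1809,0.4636],"u":[0.8619,-0.066,1.6842]}
{"k":28,"q":[-0.5633,0.363,-1.4805],"qdot":[-2.5543,-1.5624,-2.1617],"ee":[0.1328,0.1762,0.4626],"u":[0.9615,-0.0502,1.6952]}
{"k":29,"q":[-0.5883,0.3471,-1.5017],"qdot":[-2.4606,-1.6156,-2.0748],"ee":[0.1258,0.1717,0.4615],"u":[1.0531,-0.0364,1.7072]}
{"k":30,"q":[-0.6125,0.3307,-1.522],"qdot":[-2.3694,-1.6666,-1.9914],"ee":[0.119,0.1673,0.4603],"u":[1.1374,-0.0244,1.7199]}
{"k":31,"q":[-0.6357,0.3138,-1.5415],"qdot":[-2.2805,-1.7154,-1.9114],"ee":[0.1124,0.1631,0.459],"u":[1.215,-0.0141,1.7329]}
{"k":32,"q":[-0.6581,0.2964,-1.5602],"qdot":[-2.1939,-1.7622,-1.8345],"ee":[0.1061,0.1591,0.4576],"u":[1.2866,-0.0051,1.746]}
{"k":33,"q":[-0.6796,0.2785,-1.5782],"qdot":[-2.1096,-1.807,-1.7606],"ee":[0.1,0.1552,0.4562],"u":[1.3527,0.0026,1.759]}
{"k":34,"q":[-0.7003,0.2603,-1.5954],"qdot":[-2.0274,-1.8499,-1.6894],"ee":[0.0942,0.1515,0.4548],"u":[1.4137,0.0094,1.7716]}
{"k":35,"q":[-0.7201,0.2416,-1.612],"qdot":[-1.9475,-1.8912,-1.621],"ee":[0.0885,0.1479,0.4533],"u":[1.47,0.0155,1.7837]}
{"k":36,"q":[-0.7392,0.2224,-1.6279],"qdot":[-1.8697,-1.9309,-1.5551],"ee":[0.0831,0.1445,0.4518],"u":[1.522,0.0209,1.7951]}
{"k":37,"q":[-0.7575,0.2029,-1.6431],"qdot":[-1.7939,-1.9694,-1.4917],"ee":[0.0779,0.1413,0.4503],"u":[1.5699,0.0259,1.8057]}
{"k":38,"q":[-0.7751,0.1831,-1.6577],"qdot":[-1.7202,-2.0067,-1.4306],"ee":[0.0729,0.1381,0.4488],"u":[1.6141,0.0306,1.8154]}
{"k":39,"q":[-0.7919,0.1628,-1.6717],"qdot":[-1.6486,-2.0431,-1.3719],"ee":[0.0681,0.1351,0.4472],"u":[1.6548,0.0352,1.8241]}
{"k":40,"q":[-0.8081,0.1422,-1.6851],"qdot":[-1.5789,-2.0788,-1.3155],"ee":[0.0634,0.1323,0.4457],"u":[1.6923,0.0399,1.8317]}
{"k":41,"q":[-0.8235,0.1212,-1.698],"qdot":[-1.5111,-2.114,-1.2612],"ee":[0.059,0.1295,0.4441]}
{"summary": "max |u| (N\u00b7m): 20.8087"}


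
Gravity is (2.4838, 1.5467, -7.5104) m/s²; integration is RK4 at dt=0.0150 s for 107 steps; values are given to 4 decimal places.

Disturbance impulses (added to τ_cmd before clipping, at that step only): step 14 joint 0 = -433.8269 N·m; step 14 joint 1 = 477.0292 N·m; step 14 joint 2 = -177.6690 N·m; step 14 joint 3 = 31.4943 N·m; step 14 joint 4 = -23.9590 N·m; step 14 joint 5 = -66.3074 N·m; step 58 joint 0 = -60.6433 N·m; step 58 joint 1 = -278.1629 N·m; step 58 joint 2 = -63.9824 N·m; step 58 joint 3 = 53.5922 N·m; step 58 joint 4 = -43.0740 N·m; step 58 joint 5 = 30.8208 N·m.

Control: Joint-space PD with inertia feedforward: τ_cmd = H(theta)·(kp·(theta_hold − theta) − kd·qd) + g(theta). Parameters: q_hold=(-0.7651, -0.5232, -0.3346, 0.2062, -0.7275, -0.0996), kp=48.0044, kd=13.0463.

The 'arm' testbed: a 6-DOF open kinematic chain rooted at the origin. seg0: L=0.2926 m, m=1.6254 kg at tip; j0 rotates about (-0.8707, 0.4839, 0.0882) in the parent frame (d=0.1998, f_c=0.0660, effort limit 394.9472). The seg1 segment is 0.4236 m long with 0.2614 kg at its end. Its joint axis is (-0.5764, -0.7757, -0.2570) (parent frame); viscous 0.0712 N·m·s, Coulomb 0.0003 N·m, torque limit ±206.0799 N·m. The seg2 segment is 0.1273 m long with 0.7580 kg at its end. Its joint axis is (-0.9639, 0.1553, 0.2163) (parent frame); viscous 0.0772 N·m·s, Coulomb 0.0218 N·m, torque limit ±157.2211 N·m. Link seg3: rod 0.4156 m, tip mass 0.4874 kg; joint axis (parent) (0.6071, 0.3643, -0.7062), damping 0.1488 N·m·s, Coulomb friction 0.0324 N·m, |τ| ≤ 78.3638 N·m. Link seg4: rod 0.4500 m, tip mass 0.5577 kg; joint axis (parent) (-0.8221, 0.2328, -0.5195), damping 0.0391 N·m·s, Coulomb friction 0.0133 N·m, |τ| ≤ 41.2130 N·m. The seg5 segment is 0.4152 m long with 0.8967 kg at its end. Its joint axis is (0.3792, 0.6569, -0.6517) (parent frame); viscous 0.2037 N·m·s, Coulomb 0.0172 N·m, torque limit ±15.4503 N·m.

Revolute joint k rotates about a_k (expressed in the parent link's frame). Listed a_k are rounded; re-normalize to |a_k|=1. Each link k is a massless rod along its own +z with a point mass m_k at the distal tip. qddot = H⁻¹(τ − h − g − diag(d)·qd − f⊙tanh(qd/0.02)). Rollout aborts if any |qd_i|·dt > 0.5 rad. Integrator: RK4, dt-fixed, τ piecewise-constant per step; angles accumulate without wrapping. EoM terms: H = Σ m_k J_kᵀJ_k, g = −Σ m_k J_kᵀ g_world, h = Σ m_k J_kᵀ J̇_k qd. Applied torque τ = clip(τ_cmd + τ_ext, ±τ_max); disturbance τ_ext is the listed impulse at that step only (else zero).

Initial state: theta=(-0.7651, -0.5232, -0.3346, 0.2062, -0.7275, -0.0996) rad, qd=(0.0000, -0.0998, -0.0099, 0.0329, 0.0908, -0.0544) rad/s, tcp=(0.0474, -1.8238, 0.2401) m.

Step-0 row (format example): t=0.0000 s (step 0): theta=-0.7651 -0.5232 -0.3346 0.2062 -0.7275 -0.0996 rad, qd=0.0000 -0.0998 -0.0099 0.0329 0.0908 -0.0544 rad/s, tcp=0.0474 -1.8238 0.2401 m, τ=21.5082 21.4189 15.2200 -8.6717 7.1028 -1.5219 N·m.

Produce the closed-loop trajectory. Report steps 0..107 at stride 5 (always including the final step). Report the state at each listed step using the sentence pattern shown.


t=0.0750 s (step 5): theta=-0.7651 -0.5276 -0.3354 0.2064 -0.7240 -0.1012 rad, qd=-0.0015 -0.0256 0.0017 0.0067 0.0161 -0.0021 rad/s, tcp=0.0529 -1.8242 0.2382 m, τ=21.0889 18.9751 14.8207 -8.2861 6.8647 -1.2808 N·m.
t=0.1500 s (step 10): theta=-0.7651 -0.5283 -0.3356 0.2059 -0.7238 -0.1013 rad, qd=-0.0006 0.0037 0.0044 0.0056 -0.0034 0.0035 rad/s, tcp=0.0539 -1.8242 0.2379 m, τ=20.8936 17.7662 14.6357 -8.1015 6.7458 -1.1479 N·m.
t=0.2250 s (step 15): theta=-0.7703 -0.5358 -0.4248 0.0307 -0.7189 -0.0571 rad, qd=-1.1222 -0.6368 -8.6873 -17.8105 0.6365 6.4930 rad/s, tcp=0.0499 -1.8333 0.2301 m, τ=104.5086 -21.6363 48.6795 -12.9236 10.1900 2.5181 N·m.
t=0.3000 s (step 20): theta=-0.8558 -0.5631 -0.5906 -0.4688 -0.7314 0.2073 rad, qd=-0.6880 -0.0512 0.1159 -1.3103 -0.1328 1.0367 rad/s, tcp=0.0090 -1.8747 0.1993 m, τ=60.6141 -6.4834 28.7032 -5.4849 3.2608 2.8926 N·m.
t=0.3750 s (step 25): theta=-0.8767 -0.5614 -0.5571 -0.4537 -0.7368 0.2166 rad, qd=0.0376 0.0362 0.5576 1.0397 -0.0529 -0.3869 rad/s, tcp=0.0160 -1.8811 0.1974 m, τ=36.3119 9.3534 19.4078 -7.5449 5.4727 0.6816 N·m.
t=0.4500 s (step 30): theta=-0.8625 -0.5602 -0.5177 -0.3613 -0.7418 0.1777 rad, qd=0.2912 -0.0030 0.4678 1.2815 -0.0779 -0.5748 rad/s, tcp=0.0444 -1.8737 0.2053 m, τ=24.2855 17.5032 14.9233 -8.4666 6.6815 -0.6632 N·m.
t=0.5250 s (step 35): theta=-0.8383 -0.5612 -0.4884 -0.2727 -0.7480 0.1354 rad, qd=0.3321 -0.0181 0.3117 1.0572 -0.0830 -0.5416 rad/s, tcp=0.0708 -1.8616 0.2150 m, τ=19.5835 20.0833 13.3258 -8.5215 6.9685 -1.1365 N·m.
t=0.6000 s (step 40): theta=-0.8147 -0.5621 -0.4698 -0.2027 -0.7534 0.0970 rad, qd=0.2900 -0.0037 0.1906 0.8153 -0.0565 -0.4787 rad/s, tcp=0.0872 -1.8499 0.2227 m, τ=18.4311 20.1045 13.1469 -8.4063 6.9792 -1.1733 N·m.
t=0.6750 s (step 45): theta=-0.7954 -0.5615 -0.4584 -0.1485 -0.7563 0.0635 rad, qd=0.2239 0.0180 0.1200 0.6360 -0.0210 -0.4144 rad/s, tcp=0.0940 -1.8405 0.2278 m, τ=18.6324 19.3226 13.4537 -8.3187 6.9452 -1.0709 N·m.
t=0.7500 s (step 50): theta=-0.7811 -0.5595 -0.4507 -0.1060 -0.7569 0.0346 rad, qd=0.1590 0.0334 0.0874 0.5007 0.0004 -0.3577 rad/s, tcp=0.0940 -1.8338 0.2310 m, τ=19.1771 18.4906 13.8124 -8.2633 6.9178 -0.9607 N·m.
t=0.8250 s (step 55): theta=-0.7713 -0.5567 -0.4446 -0.0724 -0.7565 0.0098 rad, qd=0.1057 0.0406 0.0759 0.3993 0.0104 -0.3048 rad/s, tcp=0.0903 -1.8292 0.2330 m, τ=19.6904 17.8506 14.0829 -8.2214 6.8997 -0.8821 N·m.
t=0.9000 s (step 60): theta=-0.7531 -0.6020 -0.5215 -0.2103 -0.7573 -0.0449 rad, qd=0.4094 -1.6311 -2.2429 -4.2891 0.2138 -1.2757 rad/s, tcp=0.1039 -1.8260 0.2215 m, τ=30.9897 54.4470 24.6730 -18.0840 14.8084 -3.0129 N·m.
t=0.9750 s (step 65): theta=-0.7398 -0.6553 -0.5725 -0.2851 -0.7296 -0.0920 rad, qd=0.0515 -0.1574 0.0699 0.4388 0.2690 -0.2665 rad/s, tcp=0.1330 -1.8242 0.2028 m, τ=24.8515 32.8156 18.1691 -12.4992 10.3399 -1.4379 N·m.
t=1.0500 s (step 70): theta=-0.7394 -0.6521 -0.5528 -0.2373 -0.7220 -0.1007 rad, qd=-0.0235 0.1734 0.3701 0.7065 -0.0253 -0.0099 rad/s, tcp=0.1390 -1.8236 0.2043 m, τ=21.2273 23.8216 15.0446 -9.5828 8.1007 -1.0431 N·m.
t=1.1250 s (step 75): theta=-0.7420 -0.6356 -0.5234 -0.1865 -0.7284 -0.0999 rad, qd=-0.0417 0.2444 0.3900 0.6283 -0.1220 0.0161 rad/s, tcp=0.1338 -1.8233 0.2126 m, τ=19.7147 19.6277 13.7828 -8.2791 7.0926 -0.8211 N·m.
t=1.2000 s (step 80): theta=-0.7451 -0.6173 -0.4963 -0.1435 -0.7377 -0.0990 rad, qd=-0.0389 0.2364 0.3251 0.5218 -0.1172 0.0093 rad/s, tcp=0.1233 -1.8231 0.2214 m, τ=19.3613 17.6328 13.4717 -7.7791 6.7088 -0.6900 N·m.
t=1.2750 s (step 85): theta=-0.7477 -0.6007 -0.4749 -0.1077 -0.7451 -0.0986 rad, qd=-0.0297 0.2043 0.2465 0.4348 -0.0772 0.0036 rad/s, tcp=0.1110 -1.8230 0.2286 m, τ=19.5020 16.7380 13.5634 -7.6552 6.6125 -0.6241 N·m.
t=1.3500 s (step 90): theta=-0.7496 -0.5868 -0.4590 -0.0778 -0.7494 -0.0985 rad, qd=-0.0211 0.1673 0.1809 0.3661 -0.0370 -0.0002 rad/s, tcp=0.0992 -1.8230 0.2337 m, τ=19.7932 16.4128 13.7780 -7.6879 6.6351 -0.6052 N·m.
t=1.4250 s (step 95): theta=-0.7510 -0.5756 -0.4473 -0.0525 -0.7510 -0.0987 rad, qd=-0.0153 0.1327 0.1343 0.3088 -0.0102 -0.0036 rad/s, tcp=0.0889 -1.8230 0.2369 m, τ=20.0813 16.3728 13.9915 -7.7694 6.6966 -0.6171 N·m.
t=1.5000 s (step 100): theta=-0.7520 -0.5668 -0.4384 -0.0313 -0.7513 -0.0991 rad, qd=-0.0122 0.1031 0.1040 0.2589 0.0018 -0.0067 rad/s, tcp=0.0803 -1.8230 0.2388 m, τ=20.3106 16.4596 14.1605 -7.8522 6.7626 -0.6459 N·m.
t=1.5750 s (step 105): theta=-0.7528 -0.5600 -0.4314 -0.0135 -0.7509 -0.0997 rad, qd=-0.0103 0.0794 0.0839 0.2183 0.0076 -0.0081 rad/s, tcp=0.0735 -1.8229 0.2398 m, τ=20.4727 16.5871 14.2794 -7.9189 6.8150 -0.6802 N·m.
t=1.6050 s (step 107): theta=-0.7531 -0.5577 -0.4290 -0.0071 -0.7507 -0.0999 rad, qd=-0.0097 0.0714 0.0777 0.2044 0.0091 -0.0083 rad/s, tcp=0.0712 -1.8229 0.2401 m.


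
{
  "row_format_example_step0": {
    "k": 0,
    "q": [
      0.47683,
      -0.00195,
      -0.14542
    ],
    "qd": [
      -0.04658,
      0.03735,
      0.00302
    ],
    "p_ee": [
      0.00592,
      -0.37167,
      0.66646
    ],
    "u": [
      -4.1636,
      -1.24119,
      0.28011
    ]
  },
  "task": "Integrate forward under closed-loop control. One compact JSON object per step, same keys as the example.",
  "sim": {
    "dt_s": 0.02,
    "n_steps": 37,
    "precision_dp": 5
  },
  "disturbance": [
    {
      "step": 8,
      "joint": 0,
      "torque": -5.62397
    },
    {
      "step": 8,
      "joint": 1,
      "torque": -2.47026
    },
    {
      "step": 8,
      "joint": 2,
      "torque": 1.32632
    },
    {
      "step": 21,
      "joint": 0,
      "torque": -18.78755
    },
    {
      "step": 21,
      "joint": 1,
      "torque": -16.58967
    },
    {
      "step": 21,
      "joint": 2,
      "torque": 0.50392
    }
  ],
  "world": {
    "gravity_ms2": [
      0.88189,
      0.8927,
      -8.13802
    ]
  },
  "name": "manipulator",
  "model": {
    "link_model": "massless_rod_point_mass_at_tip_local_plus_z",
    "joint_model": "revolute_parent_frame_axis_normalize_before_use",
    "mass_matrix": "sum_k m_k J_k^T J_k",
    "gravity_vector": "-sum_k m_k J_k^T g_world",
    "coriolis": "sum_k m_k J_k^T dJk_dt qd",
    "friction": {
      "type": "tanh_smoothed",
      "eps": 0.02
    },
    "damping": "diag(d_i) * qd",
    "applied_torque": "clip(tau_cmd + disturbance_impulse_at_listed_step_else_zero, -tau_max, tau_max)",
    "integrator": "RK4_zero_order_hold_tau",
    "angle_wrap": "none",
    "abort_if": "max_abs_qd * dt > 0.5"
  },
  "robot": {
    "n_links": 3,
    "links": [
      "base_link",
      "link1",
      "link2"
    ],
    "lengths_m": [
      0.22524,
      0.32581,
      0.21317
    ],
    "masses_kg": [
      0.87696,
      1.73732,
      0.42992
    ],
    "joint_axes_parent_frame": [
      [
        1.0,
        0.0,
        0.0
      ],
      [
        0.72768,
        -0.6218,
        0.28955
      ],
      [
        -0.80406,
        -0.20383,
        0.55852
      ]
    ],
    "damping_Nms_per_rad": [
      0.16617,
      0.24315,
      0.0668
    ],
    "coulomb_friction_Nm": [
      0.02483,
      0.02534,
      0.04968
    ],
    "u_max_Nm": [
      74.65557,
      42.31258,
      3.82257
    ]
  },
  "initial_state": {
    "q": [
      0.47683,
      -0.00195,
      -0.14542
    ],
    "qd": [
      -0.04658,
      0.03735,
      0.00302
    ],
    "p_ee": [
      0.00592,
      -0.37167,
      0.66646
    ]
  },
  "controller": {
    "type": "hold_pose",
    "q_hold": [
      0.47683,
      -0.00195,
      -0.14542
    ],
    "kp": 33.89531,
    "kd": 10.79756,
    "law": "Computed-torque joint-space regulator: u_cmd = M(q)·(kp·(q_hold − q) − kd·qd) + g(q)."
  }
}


{"k":1,"q":[0.47602,-0.00135,-0.14553],"qd":[-0.03271,0.02276,0.00721],"p_ee":[0.00573,-0.37135,0.66663],"u":[-4.20685,-1.24524,0.28292]}
{"k":2,"q":[0.47546,-0.00101,-0.14566],"qd":[-0.02233,0.01235,0.0055],"p_ee":[0.00562,-0.37111,0.66676],"u":[-4.24404,-1.25021,0.28587]}
{"k":3,"q":[0.47507,-0.00083,-0.14581],"qd":[-0.01468,0.00567,0.00395],"p_ee":[0.00557,-0.37094,0.66686],"u":[-4.27554,-1.25634,0.28839]}
{"k":4,"q":[0.47482,-0.00076,-0.14596],"qd":[-0.0091,0.00179,0.00404],"p_ee":[0.00555,-0.37082,0.66692],"u":[-4.30185,-1.26312,0.29036]}
{"k":5,"q":[0.47466,-0.00074,-0.14611],"qd":[-0.00516,-0.00028,0.00353],"p_ee":[0.00555,-0.37074,0.66696],"u":[-4.32364,-1.26989,0.29206]}
{"k":6,"q":[0.47457,-0.00076,-0.14626],"qd":[-0.0023,-0.00127,0.00376],"p_ee":[0.00556,-0.37069,0.66698],"u":[-4.34166,-1.27623,0.29341]}
{"k":7,"q":[0.47453,-0.00079,-0.14642],"qd":[-0.00029,-0.00166,0.00321],"p_ee":[0.00557,-0.37068,0.66699],"u":[-4.3566,-1.28193,0.29462]}
{"k":8,"q":[0.47452,-0.00082,-0.14657],"qd":[0.00122,-0.00173,0.00379],"p_ee":[0.00559,-0.37068,0.66698],"u":[-9.99299,-3.75718,1.62185]}
{"k":9,"q":[0.47446,-0.00088,-0.12837],"qd":[-0.01064,-0.00599,1.76388],"p_ee":[0.00506,-0.36798,0.66878],"u":[-3.11614,-0.73405,0.0151]}
{"k":10,"q":[0.47409,-0.00104,-0.1001],"qd":[-0.02491,-0.00916,1.08348],"p_ee":[0.00421,-0.36355,0.6716],"u":[-3.30964,-0.81552,0.07768]}
{"k":11,"q":[0.47352,-0.00122,-0.08332],"qd":[-0.03152,-0.00855,0.60799],"p_ee":[0.00369,-0.36062,0.67336],"u":[-3.47878,-0.88742,0.12596]}
{"k":12,"q":[0.47287,-0.00138,-0.07456],"qd":[-0.03287,-0.00713,0.27697],"p_ee":[0.00343,-0.35883,0.6744],"u":[-3.62572,-0.95004,0.16379]}
{"k":13,"q":[0.47223,-0.00151,-0.07137],"qd":[-0.03089,-0.00589,0.04839],"p_ee":[0.00336,-0.35787,0.67494],"u":[-3.75299,-1.0043,0.19385]}
{"k":14,"q":[0.47169,-0.00162,-0.07138],"qd":[-0.02019,-0.00544,-0.0101],"p_ee":[0.00339,-0.35747,0.67515],"u":[-3.8628,-1.05123,0.20756]}
{"k":15,"q":[0.47141,-0.00172,-0.07152],"qd":[-0.00932,-0.00466,-0.02061],"p_ee":[0.00343,-0.35727,0.67526],"u":[-3.95641,-1.09191,0.21527]}
{"k":16,"q":[0.47133,-0.00181,-0.07173],"qd":[-0.00138,-0.0034,-0.03271],"p_ee":[0.00347,-0.35721,0.67528],"u":[-4.03512,-1.12689,0.22211]}
{"k":17,"q":[0.47139,-0.00186,-0.07206],"qd":[0.00509,-0.00203,-0.03432],"p_ee":[0.0035,-0.35729,0.67524],"u":[-4.10108,-1.15675,0.22704]}
{"k":18,"q":[0.47157,-0.00189,-0.0724],"qd":[0.00999,-0.00075,-0.03366],"p_ee":[0.00352,-0.35744,0.67516],"u":[-4.15644,-1.1821,0.231]}
{"k":19,"q":[0.47183,-0.0019,-0.07274],"qd":[0.01355,0.00032,-0.03368],"p_ee":[0.00353,-0.35767,0.67503],"u":[-4.20308,-1.20356,0.2344]}
{"k":20,"q":[0.47215,-0.00189,-0.07307],"qd":[0.01611,0.00114,-0.03356],"p_ee":[0.00354,-0.35794,0.67489],"u":[-4.24249,-1.22169,0.23728]}
{"k":21,"q":[0.47251,-0.00186,-0.07341],"qd":[0.01786,0.00173,-0.03352],"p_ee":[0.00355,-0.35824,0.67472],"u":[-23.06337,-17.82665,0.74366]}
{"k":22,"q":[0.47288,-0.01477,-0.08867],"qd":[0.01681,-1.28534,-1.46537],"p_ee":[0.00836,-0.35631,0.67558],"u":[-0.06664,2.48598,0.11114]}
{"k":23,"q":[0.47318,-0.03717,-0.11229],"qd":[0.01349,-0.95904,-0.91061],"p_ee":[0.01657,-0.35226,0.67727],"u":[-0.67263,1.96143,0.10522]}
{"k":24,"q":[0.47342,-0.05369,-0.12657],"qd":[0.01139,-0.69645,-0.52726],"p_ee":[0.0225,-0.3488,0.67865],"u":[-1.20558,1.5085,0.1095]}
{"k":25,"q":[0.47363,-0.0655,-0.13442],"qd":[0.0106,-0.48688,-0.26398],"p_ee":[0.02666,-0.346,0.67977],"u":[-1.67246,1.11752,0.11923]}
{"k":26,"q":[0.47384,-0.07356,-0.13786],"qd":[0.01084,-0.32073,-0.08445],"p_ee":[0.02945,-0.34384,0.68065],"u":[-2.08002,0.77999,0.13146]}
{"k":27,"q":[0.47405,-0.07865,-0.1384],"qd":[0.00885,-0.19008,-0.00696],"p_ee":[0.03117,-0.34228,0.68131],"u":[-2.43472,0.48852,0.14895]}
{"k":28,"q":[0.47421,-0.08142,-0.13827],"qd":[0.00505,-0.08845,-0.00599],"p_ee":[0.0321,-0.34139,0.68169],"u":[-2.74335,0.23658,0.17072]}
{"k":29,"q":[0.47431,-0.0824,-0.13813],"qd":[0.00359,-0.01024,-0.00539],"p_ee":[0.03243,-0.3411,0.68182],"u":[-3.01123,0.0193,0.18973]}
{"k":30,"q":[0.47441,-0.08205,-0.138],"qd":[0.00556,0.04426,-0.0057],"p_ee":[0.03231,-0.34127,0.68174],"u":[-3.24257,-0.16026,0.20624]}
{"k":31,"q":[0.47457,-0.08076,-0.13787],"qd":[0.00819,0.08396,-0.00612],"p_ee":[0.03187,-0.34181,0.6815],"u":[-3.44125,-0.31293,0.22044]}
{"k":32,"q":[0.47477,-0.07879,-0.13774],"qd":[0.01046,0.11338,-0.00654],"p_ee":[0.03121,-0.34262,0.68115],"u":[-3.61143,-0.44481,0.23261]}
{"k":33,"q":[0.47501,-0.07631,-0.13762],"qd":[0.0123,0.13454,-0.00697],"p_ee":[0.03037,-0.34364,0.68069],"u":[-3.75683,-0.55872,0.24303]}
{"k":34,"q":[0.47529,-0.07348,-0.13751],"qd":[0.01373,0.14904,-0.00743],"p_ee":[0.02942,-0.3448,0.68017],"u":[-3.88074,-0.65705,0.25191]}
{"k":35,"q":[0.4756,-0.07041,-0.1374],"qd":[0.01475,0.15823,-0.00796],"p_ee":[0.02838,-0.34607,0.67959],"u":[-3.98606,-0.7419,0.25947]}
{"k":36,"q":[0.47592,-0.06719,-0.1373],"qd":[0.0154,0.16318,-0.00858],"p_ee":[0.0273,-0.34739,0.67898],"u":[-4.07528,-0.81507,0.26588]}
{"k":37,"q":[0.47625,-0.06392,-0.13721],"qd":[0.0157,0.16481,-0.00934],"p_ee":[0.02621,-0.34875,0.67835]}


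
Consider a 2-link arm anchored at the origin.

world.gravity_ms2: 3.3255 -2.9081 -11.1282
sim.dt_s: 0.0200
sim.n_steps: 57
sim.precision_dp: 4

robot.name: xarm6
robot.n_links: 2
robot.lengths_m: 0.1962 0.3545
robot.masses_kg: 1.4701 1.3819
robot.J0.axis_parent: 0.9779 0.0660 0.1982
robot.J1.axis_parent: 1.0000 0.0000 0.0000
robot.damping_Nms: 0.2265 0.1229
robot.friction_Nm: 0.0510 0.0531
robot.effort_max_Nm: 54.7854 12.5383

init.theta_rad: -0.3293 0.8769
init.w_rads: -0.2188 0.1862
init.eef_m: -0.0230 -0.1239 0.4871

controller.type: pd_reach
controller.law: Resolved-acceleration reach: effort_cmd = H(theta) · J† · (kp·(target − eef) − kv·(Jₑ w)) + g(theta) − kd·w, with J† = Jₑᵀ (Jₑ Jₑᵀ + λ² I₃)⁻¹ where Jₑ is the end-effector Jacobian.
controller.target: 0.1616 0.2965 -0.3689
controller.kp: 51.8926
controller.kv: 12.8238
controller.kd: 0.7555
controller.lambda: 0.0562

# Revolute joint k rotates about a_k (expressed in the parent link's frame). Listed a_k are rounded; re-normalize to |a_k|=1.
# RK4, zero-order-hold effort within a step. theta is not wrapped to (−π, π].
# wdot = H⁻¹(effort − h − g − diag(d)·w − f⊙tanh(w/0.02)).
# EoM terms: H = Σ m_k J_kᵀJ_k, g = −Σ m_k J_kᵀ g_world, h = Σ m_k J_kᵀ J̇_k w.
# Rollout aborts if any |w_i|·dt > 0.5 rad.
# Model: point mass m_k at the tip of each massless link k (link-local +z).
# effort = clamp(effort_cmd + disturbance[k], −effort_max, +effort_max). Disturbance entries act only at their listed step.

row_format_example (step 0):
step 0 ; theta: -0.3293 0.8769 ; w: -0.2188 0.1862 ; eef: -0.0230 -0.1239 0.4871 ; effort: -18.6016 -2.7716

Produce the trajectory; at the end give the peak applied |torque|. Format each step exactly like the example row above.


step 1 ; theta: -0.3670 0.9256 ; w: -3.4804 4.5522 ; eef: -0.0258 -0.1204 0.4823 ; effort: -12.8037 -5.8847
step 2 ; theta: -0.4464 1.0252 ; w: -4.4542 5.3849 ; eef: -0.0315 -0.1125 0.4719 ; effort: -9.4053 -5.4442
step 3 ; theta: -0.5399 1.1342 ; w: -4.9125 5.5205 ; eef: -0.0379 -0.1011 0.4597 ; effort: -7.0431 -4.6717
step 4 ; theta: -0.6410 1.2442 ; w: -5.2171 5.4954 ; eef: -0.0444 -0.0874 0.4463 ; effort: -5.2809 -4.0683
step 5 ; theta: -0.7475 1.3531 ; w: -5.4592 5.4152 ; eef: -0.0507 -0.0720 0.4318 ; effort: -3.9092 -3.6624
step 6 ; theta: -0.8586 1.4601 ; w: -5.6713 5.3022 ; eef: -0.0567 -0.0555 0.4162 ; effort: -2.8040 -3.4099
step 7 ; theta: -0.9738 1.5646 ; w: -5.8690 5.1599 ; eef: -0.0621 -0.0384 0.3996 ; effort: -1.8878 -3.2633
step 8 ; theta: -1.0929 1.6659 ; w: -6.0603 4.9873 ; eef: -0.0669 -0.0209 0.3821 ; effort: -1.1124 -3.1830
step 9 ; theta: -1.2158 1.7635 ; w: -6.2491 4.7824 ; eef: -0.0710 -0.0032 0.3640 ; effort: -0.4486 -3.1368
step 10 ; theta: -1.3424 1.8567 ; w: -6.4359 4.5431 ; eef: -0.0744 0.0145 0.3452 ; effort: 0.1208 -3.0979
step 11 ; theta: -1.4728 1.9448 ; w: -6.6181 4.2674 ; eef: -0.0770 0.0321 0.3262 ; effort: 0.6067 -3.0438
step 12 ; theta: -1.6068 2.0270 ; w: -6.7900 3.9538 ; eef: -0.0789 0.0497 0.3069 ; effort: 1.0178 -2.9538
step 13 ; theta: -1.7441 2.1025 ; w: -6.9432 3.6014 ; eef: -0.0801 0.0672 0.2876 ; effort: 1.3642 -2.8088
step 14 ; theta: -1.8842 2.1707 ; w: -7.0664 3.2097 ; eef: -0.0806 0.0848 0.2682 ; effort: 1.6604 -2.5905
step 15 ; theta: -2.0264 2.2307 ; w: -7.1457 2.7794 ; eef: -0.0805 0.1025 0.2488 ; effort: 1.9262 -2.2811
step 16 ; theta: -2.1696 2.2817 ; w: -7.1655 2.3123 ; eef: -0.0798 0.1205 0.2291 ; effort: 2.1867 -1.8643
step 17 ; theta: -2.3125 2.3231 ; w: -7.1095 1.8120 ; eef: -0.0785 0.1388 0.2090 ; effort: 2.4686 -1.3273
step 18 ; theta: -2.4534 2.3542 ; w: -6.9627 1.2845 ; eef: -0.0766 0.1573 0.1881 ; effort: 2.7957 -0.6633
step 19 ; theta: -2.5903 2.3746 ; w: -6.7140 0.7390 ; eef: -0.0741 0.1759 0.1660 ; effort: 3.1828 0.1241
step 20 ; theta: -2.7213 2.3841 ; w: -6.3595 0.1885 ; eef: -0.0709 0.1943 0.1425 ; effort: 3.6308 1.0186
step 21 ; theta: -2.8442 2.3828 ; w: -5.9180 -0.3329 ; eef: -0.0669 0.2121 0.1173 ; effort: 4.1316 1.9540
step 22 ; theta: -2.9575 2.3713 ; w: -5.3903 -0.8285 ; eef: -0.0622 0.2286 0.0905 ; effort: 4.6464 2.9294
step 23 ; theta: -3.0595 2.3503 ; w: -4.8020 -1.2794 ; eef: -0.0568 0.2435 0.0623 ; effort: 5.1462 3.8964
step 24 ; theta: -3.1494 2.3210 ; w: -4.1874 -1.6660 ; eef: -0.0507 0.2562 0.0331 ; effort: 5.6050 4.8007
step 25 ; theta: -3.2271 2.2846 ; w: -3.5791 -1.9758 ; eef: -0.0441 0.2667 0.0036 ; effort: 6.0033 5.5993
step 26 ; theta: -3.2929 2.2428 ; w: -3.0040 -2.2038 ; eef: -0.0370 0.2748 -0.0258 ; effort: 6.3306 6.2649
step 27 ; theta: -3.3477 2.1973 ; w: -2.4801 -2.3524 ; eef: -0.0297 0.2807 -0.0544 ; effort: 6.5846 6.7868
step 28 ; theta: -3.3926 2.1495 ; w: -2.0169 -2.4296 ; eef: -0.0222 0.2844 -0.0818 ; effort: 6.7685 7.1682
step 29 ; theta: -3.4288 2.1007 ; w: -1.6161 -2.4468 ; eef: -0.0147 0.2865 -0.1076 ; effort: 6.8888 7.4225
step 30 ; theta: -3.4576 2.0520 ; w: -1.2746 -2.4169 ; eef: -0.0074 0.2871 -0.1316 ; effort: 6.9533 7.5683
step 31 ; theta: -3.4802 2.0043 ; w: -0.9865 -2.3521 ; eef: -0.0003 0.2866 -0.1537 ; effort: 6.9706 7.6265
step 32 ; theta: -3.4974 1.9581 ; w: -0.7448 -2.2634 ; eef: 0.0064 0.2853 -0.1738 ; effort: 6.9494 7.6170
step 33 ; theta: -3.5102 1.9139 ; w: -0.5425 -2.1600 ; eef: 0.0129 0.2834 -0.1920 ; effort: 6.8979 7.5579
step 34 ; theta: -3.5193 1.8718 ; w: -0.3733 -2.0490 ; eef: 0.0189 0.2813 -0.2084 ; effort: 6.8240 7.4643
step 35 ; theta: -3.5254 1.8319 ; w: -0.2318 -1.9357 ; eef: 0.0245 0.2790 -0.2232 ; effort: 6.7348 7.3485
step 36 ; theta: -3.5288 1.7943 ; w: -0.1133 -1.8239 ; eef: 0.0297 0.2767 -0.2364 ; effort: 6.6367 7.2202
step 37 ; theta: -3.5300 1.7589 ; w: -0.0147 -1.7157 ; eef: 0.0346 0.2745 -0.2482 ; effort: 6.5362 7.0861
step 38 ; theta: -3.5296 1.7256 ; w: 0.0545 -1.6016 ; eef: 0.0391 0.2725 -0.2587 ; effort: 6.4640 6.9443
step 39 ; theta: -3.5279 1.6946 ; w: 0.1142 -1.4984 ; eef: 0.0432 0.2706 -0.2681 ; effort: 6.3902 6.8124
step 40 ; theta: -3.5250 1.6656 ; w: 0.1677 -1.4073 ; eef: 0.0470 0.2689 -0.2765 ; effort: 6.3125 6.6913
step 41 ; theta: -3.5212 1.6382 ; w: 0.2142 -1.3250 ; eef: 0.0506 0.2675 -0.2841 ; effort: 6.2371 6.5788
step 42 ; theta: -3.5165 1.6124 ; w: 0.2535 -1.2501 ; eef: 0.0539 0.2662 -0.2909 ; effort: 6.1673 6.4742
step 43 ; theta: -3.5111 1.5881 ; w: 0.2863 -1.1817 ; eef: 0.0569 0.2652 -0.2969 ; effort: 6.1048 6.3776
step 44 ; theta: -3.5050 1.5651 ; w: 0.3133 -1.1190 ; eef: 0.0597 0.2645 -0.3024 ; effort: 6.0506 6.2886
step 45 ; theta: -3.4985 1.5433 ; w: 0.3351 -1.0615 ; eef: 0.0623 0.2639 -0.3074 ; effort: 6.0049 6.2073
step 46 ; theta: -3.4916 1.5225 ; w: 0.3524 -1.0088 ; eef: 0.0648 0.2635 -0.3119 ; effort: 5.9677 6.1333
step 47 ; theta: -3.4845 1.5028 ; w: 0.3658 -0.9605 ; eef: 0.0670 0.2633 -0.3159 ; effort: 5.9386 6.0662
step 48 ; theta: -3.4770 1.4840 ; w: 0.3759 -0.9160 ; eef: 0.0692 0.2632 -0.3196 ; effort: 5.9171 6.0056
step 49 ; theta: -3.4694 1.4661 ; w: 0.3831 -0.8751 ; eef: 0.0712 0.2633 -0.3230 ; effort: 5.9027 5.9511
step 50 ; theta: -3.4617 1.4490 ; w: 0.3878 -0.8373 ; eef: 0.0730 0.2635 -0.3260 ; effort: 5.8947 5.9020
step 51 ; theta: -3.4539 1.4326 ; w: 0.3904 -0.8025 ; eef: 0.0748 0.2638 -0.3289 ; effort: 5.8925 5.8579
step 52 ; theta: -3.4461 1.4168 ; w: 0.3913 -0.7702 ; eef: 0.0765 0.2642 -0.3315 ; effort: 5.8955 5.8184
step 53 ; theta: -3.4382 1.4017 ; w: 0.3906 -0.7402 ; eef: 0.0781 0.2646 -0.3339 ; effort: 5.9030 5.7830
step 54 ; theta: -3.4304 1.3872 ; w: 0.3886 -0.7123 ; eef: 0.0796 0.2651 -0.3361 ; effort: 5.9145 5.7512
step 55 ; theta: -3.4227 1.3732 ; w: 0.3856 -0.6862 ; eef: 0.0810 0.2657 -0.3381 ; effort: 5.9294 5.7227
step 56 ; theta: -3.4150 1.3597 ; w: 0.3817 -0.6619 ; eef: 0.0824 0.2663 -0.3400 ; effort: 5.9473 5.6971
step 57 ; theta: -3.4074 1.3466 ; w: 0.3771 -0.6391 ; eef: 0.0837 0.2670 -0.3418
max |effort| (N·m): 18.6016


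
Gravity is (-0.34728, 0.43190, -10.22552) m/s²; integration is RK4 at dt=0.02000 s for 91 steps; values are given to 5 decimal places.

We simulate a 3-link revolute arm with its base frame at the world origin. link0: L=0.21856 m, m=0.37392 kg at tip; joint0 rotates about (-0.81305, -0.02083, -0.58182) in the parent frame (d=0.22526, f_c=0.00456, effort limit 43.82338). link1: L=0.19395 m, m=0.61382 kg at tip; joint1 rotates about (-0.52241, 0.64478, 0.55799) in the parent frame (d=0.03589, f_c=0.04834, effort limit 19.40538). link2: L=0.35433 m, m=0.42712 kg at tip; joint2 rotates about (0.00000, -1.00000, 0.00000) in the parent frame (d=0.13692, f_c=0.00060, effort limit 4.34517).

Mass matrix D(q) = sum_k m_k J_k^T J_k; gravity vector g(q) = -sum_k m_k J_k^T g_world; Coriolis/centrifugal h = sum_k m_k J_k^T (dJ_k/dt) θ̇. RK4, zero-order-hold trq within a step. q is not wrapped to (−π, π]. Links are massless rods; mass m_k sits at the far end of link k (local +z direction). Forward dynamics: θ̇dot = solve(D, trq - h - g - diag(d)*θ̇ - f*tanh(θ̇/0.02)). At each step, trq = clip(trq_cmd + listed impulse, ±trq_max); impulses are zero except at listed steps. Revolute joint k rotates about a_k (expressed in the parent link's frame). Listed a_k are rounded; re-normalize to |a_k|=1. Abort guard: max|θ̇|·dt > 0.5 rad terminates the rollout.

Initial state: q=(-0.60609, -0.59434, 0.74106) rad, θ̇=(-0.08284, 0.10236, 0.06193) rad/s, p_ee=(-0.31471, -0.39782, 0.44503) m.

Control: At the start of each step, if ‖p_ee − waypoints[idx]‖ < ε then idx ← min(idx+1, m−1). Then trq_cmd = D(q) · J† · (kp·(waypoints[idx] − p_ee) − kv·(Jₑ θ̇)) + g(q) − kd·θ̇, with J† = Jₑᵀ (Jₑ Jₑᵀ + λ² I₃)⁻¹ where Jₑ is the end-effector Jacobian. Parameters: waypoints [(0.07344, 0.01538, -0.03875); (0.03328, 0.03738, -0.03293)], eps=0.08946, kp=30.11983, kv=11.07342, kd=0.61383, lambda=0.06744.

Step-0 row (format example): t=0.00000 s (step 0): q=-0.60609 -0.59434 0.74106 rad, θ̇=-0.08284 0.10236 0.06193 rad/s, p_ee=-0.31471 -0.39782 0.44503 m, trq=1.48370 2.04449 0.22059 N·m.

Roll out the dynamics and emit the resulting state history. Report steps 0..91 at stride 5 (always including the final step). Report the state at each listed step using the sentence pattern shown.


t=0.10000 s (step 5): q=-0.64140 -0.49541 0.87591 rad, θ̇=-0.37870 1.04897 1.48689 rad/s, p_ee=-0.30814 -0.39716 0.42741 m, trq=2.91624 1.57749 -0.79596 N·m.
t=0.20000 s (step 10): q=-0.67067 -0.39338 1.02123 rad, θ̇=-0.19487 1.05077 1.48420 rad/s, p_ee=-0.30270 -0.39234 0.40550 m, trq=3.19104 1.53491 -0.82738 N·m.
t=0.30000 s (step 15): q=-0.67826 -0.28553 1.17270 rad, θ̇=0.04710 1.10832 1.55118 rad/s, p_ee=-0.29964 -0.37751 0.38530 m, trq=3.14738 1.44151 -0.92194 N·m.
t=0.40000 s (step 20): q=-0.66089 -0.17320 1.33090 rad, θ̇=0.30075 1.13702 1.61671 rad/s, p_ee=-0.29859 -0.35242 0.36674 m, trq=2.93366 1.34564 -1.01370 N·m.
t=0.50000 s (step 25): q=-0.61856 -0.06012 1.49521 rad, θ̇=0.54279 1.11963 1.67002 rad/s, p_ee=-0.29815 -0.31845 0.34852 m, trq=2.58438 1.24451 -1.09052 N·m.
t=0.60000 s (step 30): q=-0.55366 0.04835 1.66368 rad, θ̇=0.74865 1.04331 1.69708 rad/s, p_ee=-0.29647 -0.27795 0.32902 m, trq=2.13997 1.13718 -1.14357 N·m.
t=0.70000 s (step 35): q=-0.47094 0.14624 1.83311 rad, θ̇=0.89664 0.90890 1.68701 rad/s, p_ee=-0.29174 -0.23401 0.30696 m, trq=1.65189 1.02442 -1.16901 N·m.
t=0.80000 s (step 40): q=-0.37688 0.22838 1.99952 rad, θ̇=0.97446 0.73134 1.63653 rad/s, p_ee=-0.28273 -0.19003 0.28180 m, trq=1.17223 0.90844 -1.16732 N·m.
t=0.90000 s (step 45): q=-0.27858 0.29153 2.15907 rad, θ̇=0.98255 0.53193 1.55035 rad/s, p_ee=-0.26894 -0.14901 0.25389 m, trq=0.73663 0.79180 -1.14076 N·m.
t=1.00000 s (step 50): q=-0.18260 0.33446 2.30862 rad, θ̇=0.92984 0.32944 1.43742 rad/s, p_ee=-0.25065 -0.11308 0.22430 m, trq=0.36001 0.67615 -1.09147 N·m.
t=1.10000 s (step 55): q=-0.09448 0.35754 2.44595 rad, θ̇=0.82646 0.13600 1.30718 rad/s, p_ee=-0.22860 -0.08338 0.19445 m, trq=0.04414 0.56229 -1.02129 N·m.
t=1.20000 s (step 60): q=-0.01897 0.36264 2.56996 rad, θ̇=0.67632 -0.00209 1.18011 rad/s, p_ee=-0.20375 -0.06028 0.16584 m, trq=-0.20600 0.41697 -0.93945 N·m.
t=1.30000 s (step 65): q=0.03960 0.35853 2.68165 rad, θ̇=0.49272 -0.09398 1.04756 rad/s, p_ee=-0.17691 -0.04434 0.14033 m, trq=-0.40291 0.25048 -0.83684 N·m.
t=1.40000 s (step 70): q=0.07844 0.34232 2.77937 rad, θ̇=0.27947 -0.22707 0.90735 rad/s, p_ee=-0.14973 -0.03376 0.11833 m, trq=-0.54646 0.14594 -0.72488 N·m.
t=1.50000 s (step 75): q=0.09457 0.31353 2.86347 rad, θ̇=0.04061 -0.34432 0.77496 rad/s, p_ee=-0.12301 -0.02706 0.09984 m, trq=-0.62450 0.06074 -0.60908 N·m.
t=1.60000 s (step 80): q=0.08659 0.27397 2.93478 rad, θ̇=-0.19984 -0.44036 0.65210 rad/s, p_ee=-0.09737 -0.02293 0.08496 m, trq=-0.63340 0.00171 -0.49047 N·m.
t=1.70000 s (step 85): q=0.05531 0.22660 2.99445 rad, θ̇=-0.41920 -0.49928 0.54246 rad/s, p_ee=-0.07332 -0.02024 0.07363 m, trq=-0.54499 -0.02580 -0.37261 N·m.
t=1.80000 s (step 90): q=0.00519 0.17583 3.04396 rad, θ̇=-0.56927 -0.50575 0.44936 rad/s, p_ee=-0.05140 -0.01814 0.06568 m, trq=-0.35953 -0.02151 -0.25989 N·m.
t=1.82000 s (step 91): q=-0.00636 0.16577 3.05279 rad, θ̇=-0.58705 -0.49959 0.43289 rad/s, p_ee=-0.04732 -0.01775 0.06446 m.


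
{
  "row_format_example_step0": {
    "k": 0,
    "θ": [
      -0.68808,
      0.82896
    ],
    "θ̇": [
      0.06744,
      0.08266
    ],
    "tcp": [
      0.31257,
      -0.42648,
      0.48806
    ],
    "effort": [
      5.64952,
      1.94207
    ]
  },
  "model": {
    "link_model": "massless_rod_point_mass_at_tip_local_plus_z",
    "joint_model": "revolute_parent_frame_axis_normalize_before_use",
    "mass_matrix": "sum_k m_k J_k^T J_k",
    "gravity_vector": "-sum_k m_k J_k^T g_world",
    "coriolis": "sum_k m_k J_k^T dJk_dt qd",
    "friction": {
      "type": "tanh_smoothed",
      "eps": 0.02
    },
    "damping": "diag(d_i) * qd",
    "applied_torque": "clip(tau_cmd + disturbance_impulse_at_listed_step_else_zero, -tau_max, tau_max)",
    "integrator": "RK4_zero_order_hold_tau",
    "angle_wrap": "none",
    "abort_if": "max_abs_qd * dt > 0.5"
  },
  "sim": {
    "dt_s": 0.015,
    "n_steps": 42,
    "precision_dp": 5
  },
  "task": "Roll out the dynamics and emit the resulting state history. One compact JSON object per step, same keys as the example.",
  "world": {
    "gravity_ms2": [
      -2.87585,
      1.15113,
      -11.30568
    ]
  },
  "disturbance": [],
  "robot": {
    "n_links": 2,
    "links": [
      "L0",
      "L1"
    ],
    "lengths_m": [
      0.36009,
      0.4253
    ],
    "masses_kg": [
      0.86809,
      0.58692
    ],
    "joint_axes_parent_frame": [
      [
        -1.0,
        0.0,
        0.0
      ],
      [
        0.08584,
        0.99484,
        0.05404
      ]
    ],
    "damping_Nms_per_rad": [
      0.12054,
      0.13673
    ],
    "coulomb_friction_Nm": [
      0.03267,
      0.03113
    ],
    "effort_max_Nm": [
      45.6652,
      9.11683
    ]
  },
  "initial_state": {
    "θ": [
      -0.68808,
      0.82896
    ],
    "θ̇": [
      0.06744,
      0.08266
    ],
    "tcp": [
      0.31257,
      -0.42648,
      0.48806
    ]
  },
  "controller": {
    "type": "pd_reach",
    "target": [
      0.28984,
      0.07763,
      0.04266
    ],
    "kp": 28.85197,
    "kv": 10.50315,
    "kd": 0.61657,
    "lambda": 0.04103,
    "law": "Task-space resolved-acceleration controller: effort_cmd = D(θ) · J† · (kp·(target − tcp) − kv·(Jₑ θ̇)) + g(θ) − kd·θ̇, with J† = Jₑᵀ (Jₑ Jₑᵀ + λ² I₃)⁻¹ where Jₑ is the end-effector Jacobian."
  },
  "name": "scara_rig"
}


{"k":1,"\u03b8":[-0.68665,0.83359],"\u03b8\u0307":[0.12376,0.53283],"tcp":[0.31389,-0.42489,0.48752],"effort":[5.41976,1.16277]}
{"k":2,"\u03b8":[-0.68445,0.84408],"\u03b8\u0307":[0.16961,0.8665],"tcp":[0.31688,-0.42178,0.48584],"effort":[5.21681,0.57187]}
{"k":3,"\u03b8":[-0.68162,0.85894],"\u03b8\u0307":[0.20726,1.11395],"tcp":[0.32104,-0.4175,0.48329],"effort":[5.03625,0.11978]}
{"k":4,"\u03b8":[-0.67829,0.87702],"\u03b8\u0307":[0.23842,1.29748],"tcp":[0.32601,-0.4123,0.48005],"effort":[4.87429,-0.23009]}
{"k":5,"\u03b8":[-0.67452,0.8975],"\u03b8\u0307":[0.26443,1.43356],"tcp":[0.33151,-0.40637,0.47627],"effort":[4.72773,-0.50471]}
{"k":6,"\u03b8":[-0.67039,0.91975],"\u03b8\u0307":[0.28634,1.53429],"tcp":[0.33734,-0.39985,0.47206],"effort":[4.5939,-0.72388]}
{"k":7,"\u03b8":[-0.66596,0.94332],"\u03b8\u0307":[0.30494,1.6086],"tcp":[0.34332,-0.39287,0.46747],"effort":[4.47059,-0.90214]}
{"k":8,"\u03b8":[-0.66127,0.96785],"\u03b8\u0307":[0.32089,1.66304],"tcp":[0.34935,-0.3855,0.46256],"effort":[4.35593,-1.05015]}
{"k":9,"\u03b8":[-0.65636,0.99308],"\u03b8\u0307":[0.33469,1.70244],"tcp":[0.35534,-0.37782,0.45739],"effort":[4.24843,-1.17569]}
{"k":10,"\u03b8":[-0.65125,1.01882],"\u03b8\u0307":[0.34675,1.73038],"tcp":[0.36121,-0.3699,0.45198],"effort":[4.14683,-1.28446]}
{"k":11,"\u03b8":[-0.64598,1.04491],"\u03b8\u0307":[0.35739,1.74946],"tcp":[0.36692,-0.36178,0.44635],"effort":[4.05012,-1.38061]}
{"k":12,"\u03b8":[-0.64055,1.07123],"\u03b8\u0307":[0.36687,1.76164],"tcp":[0.37243,-0.35349,0.44054],"effort":[3.95745,-1.46717]}
{"k":13,"\u03b8":[-0.63499,1.0977],"\u03b8\u0307":[0.37542,1.76834],"tcp":[0.37771,-0.34508,0.43456],"effort":[3.86816,-1.54633]}
{"k":14,"\u03b8":[-0.6293,1.12423],"\u03b8\u0307":[0.3832,1.77064],"tcp":[0.38274,-0.33658,0.42843],"effort":[3.78169,-1.61968]}
{"k":15,"\u03b8":[-0.6235,1.15078],"\u03b8\u0307":[0.39036,1.76932],"tcp":[0.3875,-0.32801,0.42217],"effort":[3.69762,-1.68836]}
{"k":16,"\u03b8":[-0.6176,1.17727],"\u03b8\u0307":[0.397,1.76499],"tcp":[0.39198,-0.3194,0.41579],"effort":[3.61559,-1.7532]}
{"k":17,"\u03b8":[-0.61161,1.20369],"\u03b8\u0307":[0.40323,1.75809],"tcp":[0.39618,-0.31076,0.40929],"effort":[3.53534,-1.81478]}
{"k":18,"\u03b8":[-0.60552,1.22998],"\u03b8\u0307":[0.40913,1.74896],"tcp":[0.40008,-0.30212,0.40271],"effort":[3.45663,-1.8735]}
{"k":19,"\u03b8":[-0.59935,1.25613],"\u03b8\u0307":[0.41475,1.73787],"tcp":[0.40369,-0.29349,0.39605],"effort":[3.37932,-1.92966]}
{"k":20,"\u03b8":[-0.59309,1.28209],"\u03b8\u0307":[0.42016,1.72504],"tcp":[0.40701,-0.2849,0.38932],"effort":[3.30327,-1.98346]}
{"k":21,"\u03b8":[-0.58675,1.30785],"\u03b8\u0307":[0.42539,1.71063],"tcp":[0.41002,-0.27635,0.38253],"effort":[3.22839,-2.03503]}
{"k":22,"\u03b8":[-0.58034,1.33338],"\u03b8\u0307":[0.43049,1.69479],"tcp":[0.41275,-0.26786,0.37571],"effort":[3.15461,-2.08446]}
{"k":23,"\u03b8":[-0.57385,1.35867],"\u03b8\u0307":[0.43549,1.67762],"tcp":[0.41518,-0.25944,0.36886],"effort":[3.08187,-2.13182]}
{"k":24,"\u03b8":[-0.56729,1.38369],"\u03b8\u0307":[0.44042,1.65925],"tcp":[0.41733,-0.2511,0.36198],"effort":[3.01015,-2.17715]}
{"k":25,"\u03b8":[-0.56065,1.40843],"\u03b8\u0307":[0.44529,1.63976],"tcp":[0.4192,-0.24286,0.35511],"effort":[2.93942,-2.22048]}
{"k":26,"\u03b8":[-0.55394,1.43286],"\u03b8\u0307":[0.45014,1.61923],"tcp":[0.42079,-0.23473,0.34824],"effort":[2.86966,-2.26183]}
{"k":27,"\u03b8":[-0.54716,1.45698],"\u03b8\u0307":[0.45497,1.59776],"tcp":[0.42212,-0.22671,0.34138],"effort":[2.80086,-2.30122]}
{"k":28,"\u03b8":[-0.54031,1.48078],"\u03b8\u0307":[0.45982,1.57541],"tcp":[0.42319,-0.21881,0.33455],"effort":[2.73302,-2.33867]}
{"k":29,"\u03b8":[-0.53338,1.50423],"\u03b8\u0307":[0.46469,1.55226],"tcp":[0.42401,-0.21105,0.32776],"effort":[2.66612,-2.3742]}
{"k":30,"\u03b8":[-0.52638,1.52733],"\u03b8\u0307":[0.46959,1.52838],"tcp":[0.42459,-0.20342,0.32102],"effort":[2.60017,-2.40784]}
{"k":31,"\u03b8":[-0.5193,1.55007],"\u03b8\u0307":[0.47456,1.50383],"tcp":[0.42495,-0.19593,0.31433],"effort":[2.53516,-2.43961]}
{"k":32,"\u03b8":[-0.51215,1.57243],"\u03b8\u0307":[0.47959,1.4787],"tcp":[0.42508,-0.18859,0.3077],"effort":[2.47108,-2.46955]}
{"k":33,"\u03b8":[-0.50493,1.59441],"\u03b8\u0307":[0.48471,1.45304],"tcp":[0.42501,-0.18141,0.30114],"effort":[2.40791,-2.49769]}
{"k":34,"\u03b8":[-0.49762,1.61601],"\u03b8\u0307":[0.48993,1.42692],"tcp":[0.42474,-0.17438,0.29467],"effort":[2.34565,-2.52407]}
{"k":35,"\u03b8":[-0.49024,1.63721],"\u03b8\u0307":[0.49526,1.40039],"tcp":[0.42428,-0.16751,0.28828],"effort":[2.28428,-2.54873]}
{"k":36,"\u03b8":[-0.48278,1.65801],"\u03b8\u0307":[0.50072,1.37353],"tcp":[0.42364,-0.16079,0.28197],"effort":[2.22378,-2.57173]}
{"k":37,"\u03b8":[-0.47523,1.67841],"\u03b8\u0307":[0.50633,1.34639],"tcp":[0.42284,-0.15425,0.27577],"effort":[2.16413,-2.59311]}
{"k":38,"\u03b8":[-0.4676,1.69839],"\u03b8\u0307":[0.51209,1.31902],"tcp":[0.42189,-0.14786,0.26967],"effort":[2.10529,-2.61294]}
{"k":39,"\u03b8":[-0.45988,1.71797],"\u03b8\u0307":[0.51803,1.29149],"tcp":[0.42079,-0.14164,0.26368],"effort":[2.04725,-2.63125]}
{"k":40,"\u03b8":[-0.45207,1.73713],"\u03b8\u0307":[0.52415,1.26384],"tcp":[0.41957,-0.13558,0.25779],"effort":[1.98997,-2.64812]}
{"k":41,"\u03b8":[-0.44417,1.75588],"\u03b8\u0307":[0.53048,1.23612],"tcp":[0.41822,-0.12969,0.25202],"effort":[1.9334,-2.66361]}
{"k":42,"\u03b8":[-0.43617,1.77421],"\u03b8\u0307":[0.53701,1.20838],"tcp":[0.41675,-0.12396,0.24636]}
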